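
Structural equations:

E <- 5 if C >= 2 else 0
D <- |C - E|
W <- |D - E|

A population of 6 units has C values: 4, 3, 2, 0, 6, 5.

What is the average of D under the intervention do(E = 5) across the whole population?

The intervention sets E=5 in all 6 units regardless of C. Recomputing D per unit gives 1, 2, 3, 5, 1, 0; average 2.

2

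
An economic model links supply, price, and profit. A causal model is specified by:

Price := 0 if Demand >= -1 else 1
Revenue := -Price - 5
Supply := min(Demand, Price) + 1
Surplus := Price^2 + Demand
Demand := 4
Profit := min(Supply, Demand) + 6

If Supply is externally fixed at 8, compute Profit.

do(Supply=8) replaces the equation Supply := min(Demand, Price) + 1 with the constant Supply = 8.
Profit = min(Supply, Demand) + 6  [with Supply=8, Demand=4]  = 10

10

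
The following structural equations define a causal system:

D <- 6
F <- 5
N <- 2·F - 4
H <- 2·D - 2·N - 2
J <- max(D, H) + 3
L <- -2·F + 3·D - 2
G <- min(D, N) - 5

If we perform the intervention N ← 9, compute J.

do(N=9) replaces the equation N <- 2·F - 4 with the constant N = 9.
H = 2·D - 2·N - 2  [with D=6, N=9]  = -8
J = max(D, H) + 3  [with D=6, H=-8]  = 9

9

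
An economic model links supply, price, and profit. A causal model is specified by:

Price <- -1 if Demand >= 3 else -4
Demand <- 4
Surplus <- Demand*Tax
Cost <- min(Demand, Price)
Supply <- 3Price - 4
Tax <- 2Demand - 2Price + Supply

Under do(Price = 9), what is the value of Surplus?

52

Under do(Price=9), the mechanism Price <- -1 if Demand >= 3 else -4 is discarded; Price is fixed at 9.
Supply = 3Price - 4  [with Price=9]  = 23
Tax = 2Demand - 2Price + Supply  [with Demand=4, Price=9, Supply=23]  = 13
Surplus = Demand*Tax  [with Demand=4, Tax=13]  = 52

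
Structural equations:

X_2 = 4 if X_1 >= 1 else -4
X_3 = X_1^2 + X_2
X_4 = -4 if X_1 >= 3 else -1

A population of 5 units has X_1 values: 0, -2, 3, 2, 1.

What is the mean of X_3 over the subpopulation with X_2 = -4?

Conditioning on X_2=-4 selects the 2 unit(s) with X_1 ∈ {0, -2}. Their X_3 values: -4, 0. Mean = -2.

-2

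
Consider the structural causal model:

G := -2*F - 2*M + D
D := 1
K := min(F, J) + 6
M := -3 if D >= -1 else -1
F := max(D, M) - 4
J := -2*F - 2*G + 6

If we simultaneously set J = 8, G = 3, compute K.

Setting J = 8, G = 3 by intervention discards those variables' equations.
M = -3 if D >= -1 else -1  [with D=1]  = -3
F = max(D, M) - 4  [with D=1, M=-3]  = -3
K = min(F, J) + 6  [with F=-3, J=8]  = 3

3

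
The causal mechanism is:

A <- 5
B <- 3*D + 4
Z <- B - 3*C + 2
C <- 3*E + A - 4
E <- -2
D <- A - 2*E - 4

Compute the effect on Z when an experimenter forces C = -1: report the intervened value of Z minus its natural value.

The intervention breaks the incoming arrows to C: C <- 3*E + A - 4 no longer applies, and C = -1.
D = A - 2*E - 4  [with A=5, E=-2]  = 5
B = 3*D + 4  [with D=5]  = 19
Z = B - 3*C + 2  [with B=19, C=-1]  = 24
Without intervention: C = 3*E + A - 4  [with E=-2, A=5]  = -5; D = A - 2*E - 4  [with A=5, E=-2]  = 5; B = 3*D + 4  [with D=5]  = 19; Z = B - 3*C + 2  [with B=19, C=-5]  = 36.
Change = 24 − 36 = -12.

-12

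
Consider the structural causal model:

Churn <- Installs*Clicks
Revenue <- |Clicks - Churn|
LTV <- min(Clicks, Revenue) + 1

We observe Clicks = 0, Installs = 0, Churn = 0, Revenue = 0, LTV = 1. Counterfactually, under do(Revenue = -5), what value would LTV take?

Intervening sets Revenue = -5 and removes its equation (Revenue <- |Clicks - Churn|).
LTV = min(Clicks, Revenue) + 1  [with Clicks=0, Revenue=-5]  = -4

-4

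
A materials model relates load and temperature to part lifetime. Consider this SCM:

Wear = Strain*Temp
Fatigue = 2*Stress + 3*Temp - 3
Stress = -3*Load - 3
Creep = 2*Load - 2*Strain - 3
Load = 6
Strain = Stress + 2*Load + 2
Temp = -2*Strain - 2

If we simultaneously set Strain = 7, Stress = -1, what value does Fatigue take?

The joint intervention fixes Strain = 7, Stress = -1, removing each variable's own equation.
Temp = -2*Strain - 2  [with Strain=7]  = -16
Fatigue = 2*Stress + 3*Temp - 3  [with Stress=-1, Temp=-16]  = -53

-53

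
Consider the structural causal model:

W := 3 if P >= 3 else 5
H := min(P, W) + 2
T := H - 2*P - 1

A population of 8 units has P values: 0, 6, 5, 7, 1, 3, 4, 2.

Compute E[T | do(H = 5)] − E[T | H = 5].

3

do(H=5) breaks H's dependence on P. With H=5 fixed, T across the units is 4, -8, -6, -10, 2, -2, -4, 0, mean -3.
Conditioning on H=5 selects the 5 unit(s) with P ∈ {6, 5, 7, 3, 4}. Their T values: -8, -6, -10, -2, -4. Mean = -6.
Difference = -3 − (-6) = 3.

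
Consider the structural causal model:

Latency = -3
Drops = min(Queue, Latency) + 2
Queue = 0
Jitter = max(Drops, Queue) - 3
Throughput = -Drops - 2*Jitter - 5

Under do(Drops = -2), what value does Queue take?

Under do(Drops=-2), the mechanism Drops = min(Queue, Latency) + 2 is discarded; Drops is fixed at -2.
Since Queue is not a descendant of the intervened variable, it is unaffected.

0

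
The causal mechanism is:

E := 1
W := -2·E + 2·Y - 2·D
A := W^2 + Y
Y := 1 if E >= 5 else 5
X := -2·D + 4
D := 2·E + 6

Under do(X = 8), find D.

8

do(X=8) replaces the equation X := -2·D + 4 with the constant X = 8.
D is not downstream of the intervention, so its value is determined by the original equations.
D = 2·E + 6  [with E=1]  = 8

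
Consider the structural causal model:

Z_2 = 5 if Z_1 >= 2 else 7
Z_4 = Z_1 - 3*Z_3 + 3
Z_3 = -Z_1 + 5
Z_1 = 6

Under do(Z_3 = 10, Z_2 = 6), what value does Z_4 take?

-21

The joint intervention fixes Z_3 = 10, Z_2 = 6, removing each variable's own equation.
Z_4 = Z_1 - 3*Z_3 + 3  [with Z_1=6, Z_3=10]  = -21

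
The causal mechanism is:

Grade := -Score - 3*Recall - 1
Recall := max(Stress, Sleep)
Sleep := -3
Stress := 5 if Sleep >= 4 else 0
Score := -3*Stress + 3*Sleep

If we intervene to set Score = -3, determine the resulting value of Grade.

2

do(Score=-3) replaces the equation Score := -3*Stress + 3*Sleep with the constant Score = -3.
Stress = 5 if Sleep >= 4 else 0  [with Sleep=-3]  = 0
Recall = max(Stress, Sleep)  [with Stress=0, Sleep=-3]  = 0
Grade = -Score - 3*Recall - 1  [with Score=-3, Recall=0]  = 2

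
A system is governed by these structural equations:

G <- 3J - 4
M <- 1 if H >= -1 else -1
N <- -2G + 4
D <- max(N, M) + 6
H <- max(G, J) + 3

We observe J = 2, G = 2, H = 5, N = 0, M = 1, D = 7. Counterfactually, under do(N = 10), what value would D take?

16

Under do(N=10), the mechanism N <- -2G + 4 is discarded; N is fixed at 10.
G = 3J - 4  [with J=2]  = 2
H = max(G, J) + 3  [with G=2, J=2]  = 5
M = 1 if H >= -1 else -1  [with H=5]  = 1
D = max(N, M) + 6  [with N=10, M=1]  = 16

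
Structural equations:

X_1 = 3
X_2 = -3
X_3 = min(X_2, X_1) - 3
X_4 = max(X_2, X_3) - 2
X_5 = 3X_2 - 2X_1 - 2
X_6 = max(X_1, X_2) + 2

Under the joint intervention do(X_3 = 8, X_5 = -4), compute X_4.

The joint intervention fixes X_3 = 8, X_5 = -4, removing each variable's own equation.
X_4 = max(X_2, X_3) - 2  [with X_2=-3, X_3=8]  = 6

6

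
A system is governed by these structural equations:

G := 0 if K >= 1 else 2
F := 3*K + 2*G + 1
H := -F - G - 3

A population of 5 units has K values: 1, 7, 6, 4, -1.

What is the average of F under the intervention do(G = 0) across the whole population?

do(G=0) breaks G's dependence on K. With G=0 fixed, F across the units is 4, 22, 19, 13, -2, mean 11.2.

11.2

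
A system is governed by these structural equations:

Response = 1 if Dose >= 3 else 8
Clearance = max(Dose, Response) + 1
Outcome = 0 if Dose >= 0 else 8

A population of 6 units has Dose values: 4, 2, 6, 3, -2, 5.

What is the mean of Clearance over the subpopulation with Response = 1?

5.5

E[Clearance|Response=1] averages over only the 4 units with Response=1 (Dose = 4, 6, 3, 5): Clearance = 5, 7, 4, 6, mean 5.5.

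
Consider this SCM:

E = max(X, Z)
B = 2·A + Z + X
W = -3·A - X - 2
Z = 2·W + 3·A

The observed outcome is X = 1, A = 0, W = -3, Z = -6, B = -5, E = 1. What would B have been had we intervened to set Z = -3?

-2

Intervening sets Z = -3 and removes its equation (Z = 2·W + 3·A).
B = 2·A + Z + X  [with A=0, Z=-3, X=1]  = -2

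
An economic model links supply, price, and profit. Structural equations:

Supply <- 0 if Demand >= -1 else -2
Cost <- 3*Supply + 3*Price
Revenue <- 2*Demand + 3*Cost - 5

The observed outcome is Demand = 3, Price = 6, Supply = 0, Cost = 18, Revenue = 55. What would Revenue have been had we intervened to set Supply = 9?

do(Supply=9) replaces the equation Supply <- 0 if Demand >= -1 else -2 with the constant Supply = 9.
Cost = 3*Supply + 3*Price  [with Supply=9, Price=6]  = 45
Revenue = 2*Demand + 3*Cost - 5  [with Demand=3, Cost=45]  = 136

136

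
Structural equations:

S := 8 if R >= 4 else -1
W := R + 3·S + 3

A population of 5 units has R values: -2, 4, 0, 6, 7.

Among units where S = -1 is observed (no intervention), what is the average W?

Conditioning on S=-1 selects the 2 unit(s) with R ∈ {-2, 0}. Their W values: -2, 0. Mean = -1.

-1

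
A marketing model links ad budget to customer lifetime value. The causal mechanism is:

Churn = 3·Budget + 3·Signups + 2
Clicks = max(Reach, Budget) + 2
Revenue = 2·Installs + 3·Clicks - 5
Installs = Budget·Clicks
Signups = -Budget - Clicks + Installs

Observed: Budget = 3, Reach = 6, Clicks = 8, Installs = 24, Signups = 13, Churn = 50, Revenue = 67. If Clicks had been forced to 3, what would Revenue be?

The intervention breaks the incoming arrows to Clicks: Clicks = max(Reach, Budget) + 2 no longer applies, and Clicks = 3.
Installs = Budget·Clicks  [with Budget=3, Clicks=3]  = 9
Revenue = 2·Installs + 3·Clicks - 5  [with Installs=9, Clicks=3]  = 22

22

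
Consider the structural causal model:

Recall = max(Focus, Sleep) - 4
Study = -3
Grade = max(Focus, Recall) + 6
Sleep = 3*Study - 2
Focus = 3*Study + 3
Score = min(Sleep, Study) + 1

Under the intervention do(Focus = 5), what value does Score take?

The intervention breaks the incoming arrows to Focus: Focus = 3*Study + 3 no longer applies, and Focus = 5.
Score is not downstream of the intervention, so its value is determined by the original equations.
Sleep = 3*Study - 2  [with Study=-3]  = -11
Score = min(Sleep, Study) + 1  [with Sleep=-11, Study=-3]  = -10

-10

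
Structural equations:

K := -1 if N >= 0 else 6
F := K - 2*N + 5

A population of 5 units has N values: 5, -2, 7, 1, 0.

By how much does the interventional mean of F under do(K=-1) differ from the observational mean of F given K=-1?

2.1

Under do(K=-1), K's equation is replaced by K=-1 for every unit. Per-unit F: -6, 8, -10, 2, 4. Mean = -0.4.
Observing K=-1 restricts to units where K's equation naturally yields -1: N ∈ {5, 7, 1, 0}. In that subpopulation F = -6, -10, 2, 4, mean -2.5.
Difference = -0.4 − (-2.5) = 2.1.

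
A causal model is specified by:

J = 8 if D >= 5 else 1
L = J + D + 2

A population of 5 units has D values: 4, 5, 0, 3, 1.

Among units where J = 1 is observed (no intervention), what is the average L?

5

Conditioning on J=1 selects the 4 unit(s) with D ∈ {4, 0, 3, 1}. Their L values: 7, 3, 6, 4. Mean = 5.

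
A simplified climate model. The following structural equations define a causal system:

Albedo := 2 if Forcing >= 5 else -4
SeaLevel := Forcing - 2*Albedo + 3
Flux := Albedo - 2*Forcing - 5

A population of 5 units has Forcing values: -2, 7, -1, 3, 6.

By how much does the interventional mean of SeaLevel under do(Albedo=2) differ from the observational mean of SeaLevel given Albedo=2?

do(Albedo=2) breaks Albedo's dependence on Forcing. With Albedo=2 fixed, SeaLevel across the units is -3, 6, -2, 2, 5, mean 1.6.
E[SeaLevel|Albedo=2] averages over only the 2 units with Albedo=2 (Forcing = 7, 6): SeaLevel = 6, 5, mean 5.5.
Difference = 1.6 − 5.5 = -3.9.

-3.9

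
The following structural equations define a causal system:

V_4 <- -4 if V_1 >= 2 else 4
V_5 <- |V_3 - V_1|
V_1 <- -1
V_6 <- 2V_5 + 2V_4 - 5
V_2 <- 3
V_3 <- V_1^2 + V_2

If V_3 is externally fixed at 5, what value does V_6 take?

15

The intervention breaks the incoming arrows to V_3: V_3 <- V_1^2 + V_2 no longer applies, and V_3 = 5.
V_4 = -4 if V_1 >= 2 else 4  [with V_1=-1]  = 4
V_5 = |V_3 - V_1|  [with V_3=5, V_1=-1]  = 6
V_6 = 2V_5 + 2V_4 - 5  [with V_5=6, V_4=4]  = 15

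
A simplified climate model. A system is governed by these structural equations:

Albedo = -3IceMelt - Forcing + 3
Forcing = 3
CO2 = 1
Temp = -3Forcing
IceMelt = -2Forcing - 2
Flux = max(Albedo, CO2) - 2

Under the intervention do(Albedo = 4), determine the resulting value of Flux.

2

The intervention breaks the incoming arrows to Albedo: Albedo = -3IceMelt - Forcing + 3 no longer applies, and Albedo = 4.
Flux = max(Albedo, CO2) - 2  [with Albedo=4, CO2=1]  = 2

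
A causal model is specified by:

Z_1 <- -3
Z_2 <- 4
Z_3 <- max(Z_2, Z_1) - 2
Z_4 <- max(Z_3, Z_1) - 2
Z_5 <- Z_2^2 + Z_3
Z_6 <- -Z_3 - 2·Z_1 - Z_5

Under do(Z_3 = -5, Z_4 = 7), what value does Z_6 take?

Setting Z_3 = -5, Z_4 = 7 by intervention discards those variables' equations.
Z_5 = Z_2^2 + Z_3  [with Z_2=4, Z_3=-5]  = 11
Z_6 = -Z_3 - 2·Z_1 - Z_5  [with Z_3=-5, Z_1=-3, Z_5=11]  = 0

0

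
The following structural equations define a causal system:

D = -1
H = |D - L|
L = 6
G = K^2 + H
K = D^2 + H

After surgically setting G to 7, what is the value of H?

do(G=7) replaces the equation G = K^2 + H with the constant G = 7.
H is not downstream of the intervention, so its value is determined by the original equations.
H = |D - L|  [with D=-1, L=6]  = 7

7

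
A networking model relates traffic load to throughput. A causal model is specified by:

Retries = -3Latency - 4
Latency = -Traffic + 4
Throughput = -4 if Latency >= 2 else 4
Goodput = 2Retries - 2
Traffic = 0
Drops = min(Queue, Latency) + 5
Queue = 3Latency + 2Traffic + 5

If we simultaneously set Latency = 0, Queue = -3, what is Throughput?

4

Under do(Latency = 0, Queue = -3), each intervened variable's structural equation is replaced by its fixed value.
Throughput = -4 if Latency >= 2 else 4  [with Latency=0]  = 4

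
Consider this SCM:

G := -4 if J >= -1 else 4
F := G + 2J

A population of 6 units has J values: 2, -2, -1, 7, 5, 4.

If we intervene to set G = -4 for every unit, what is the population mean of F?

1

Under do(G=-4), G's equation is replaced by G=-4 for every unit. Per-unit F: 0, -8, -6, 10, 6, 4. Mean = 1.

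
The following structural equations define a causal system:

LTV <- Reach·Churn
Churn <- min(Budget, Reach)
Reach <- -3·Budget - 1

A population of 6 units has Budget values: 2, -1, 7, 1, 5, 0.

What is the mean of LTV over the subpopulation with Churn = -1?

-0.5

Observing Churn=-1 restricts to units where Churn's equation naturally yields -1: Budget ∈ {-1, 0}. In that subpopulation LTV = -2, 1, mean -0.5.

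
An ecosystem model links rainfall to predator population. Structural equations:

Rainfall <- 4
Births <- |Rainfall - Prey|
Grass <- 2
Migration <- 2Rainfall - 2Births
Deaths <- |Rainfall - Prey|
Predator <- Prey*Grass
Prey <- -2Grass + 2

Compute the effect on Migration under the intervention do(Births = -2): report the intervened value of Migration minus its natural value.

16

Under do(Births=-2), the mechanism Births <- |Rainfall - Prey| is discarded; Births is fixed at -2.
Migration = 2Rainfall - 2Births  [with Rainfall=4, Births=-2]  = 12
Without intervention: Prey = -2Grass + 2  [with Grass=2]  = -2; Births = |Rainfall - Prey|  [with Rainfall=4, Prey=-2]  = 6; Migration = 2Rainfall - 2Births  [with Rainfall=4, Births=6]  = -4.
Change = 12 − (-4) = 16.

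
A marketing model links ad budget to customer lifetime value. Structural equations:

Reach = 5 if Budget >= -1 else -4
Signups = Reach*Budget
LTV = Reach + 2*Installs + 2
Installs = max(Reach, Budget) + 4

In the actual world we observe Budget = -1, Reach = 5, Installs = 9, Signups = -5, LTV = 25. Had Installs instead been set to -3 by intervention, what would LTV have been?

do(Installs=-3) replaces the equation Installs = max(Reach, Budget) + 4 with the constant Installs = -3.
Reach = 5 if Budget >= -1 else -4  [with Budget=-1]  = 5
LTV = Reach + 2*Installs + 2  [with Reach=5, Installs=-3]  = 1

1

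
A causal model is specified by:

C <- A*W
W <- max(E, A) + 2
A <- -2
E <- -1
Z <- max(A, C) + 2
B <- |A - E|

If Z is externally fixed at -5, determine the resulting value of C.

-2

do(Z=-5) replaces the equation Z <- max(A, C) + 2 with the constant Z = -5.
Since C is not a descendant of the intervened variable, it is unaffected.
W = max(E, A) + 2  [with E=-1, A=-2]  = 1
C = A*W  [with A=-2, W=1]  = -2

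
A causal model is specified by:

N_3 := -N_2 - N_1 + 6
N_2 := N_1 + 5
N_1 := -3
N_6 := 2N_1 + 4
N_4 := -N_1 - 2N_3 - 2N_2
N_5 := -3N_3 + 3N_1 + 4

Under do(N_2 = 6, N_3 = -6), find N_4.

3

Setting N_2 = 6, N_3 = -6 by intervention discards those variables' equations.
N_4 = -N_1 - 2N_3 - 2N_2  [with N_1=-3, N_3=-6, N_2=6]  = 3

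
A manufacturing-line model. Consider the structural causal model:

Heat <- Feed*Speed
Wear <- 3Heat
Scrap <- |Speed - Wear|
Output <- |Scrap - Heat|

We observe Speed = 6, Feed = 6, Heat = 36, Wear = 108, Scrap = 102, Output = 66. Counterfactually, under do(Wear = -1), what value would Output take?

29

Under do(Wear=-1), the mechanism Wear <- 3Heat is discarded; Wear is fixed at -1.
Heat = Feed*Speed  [with Feed=6, Speed=6]  = 36
Scrap = |Speed - Wear|  [with Speed=6, Wear=-1]  = 7
Output = |Scrap - Heat|  [with Scrap=7, Heat=36]  = 29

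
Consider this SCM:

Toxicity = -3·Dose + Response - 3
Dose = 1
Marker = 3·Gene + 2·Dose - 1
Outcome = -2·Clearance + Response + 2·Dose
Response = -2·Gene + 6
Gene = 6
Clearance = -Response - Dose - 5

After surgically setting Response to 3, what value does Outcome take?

The intervention breaks the incoming arrows to Response: Response = -2·Gene + 6 no longer applies, and Response = 3.
Clearance = -Response - Dose - 5  [with Response=3, Dose=1]  = -9
Outcome = -2·Clearance + Response + 2·Dose  [with Clearance=-9, Response=3, Dose=1]  = 23

23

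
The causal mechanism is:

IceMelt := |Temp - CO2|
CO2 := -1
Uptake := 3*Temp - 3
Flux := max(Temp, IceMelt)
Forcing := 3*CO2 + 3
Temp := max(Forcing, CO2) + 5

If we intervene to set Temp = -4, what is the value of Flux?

do(Temp=-4) replaces the equation Temp := max(Forcing, CO2) + 5 with the constant Temp = -4.
IceMelt = |Temp - CO2|  [with Temp=-4, CO2=-1]  = 3
Flux = max(Temp, IceMelt)  [with Temp=-4, IceMelt=3]  = 3

3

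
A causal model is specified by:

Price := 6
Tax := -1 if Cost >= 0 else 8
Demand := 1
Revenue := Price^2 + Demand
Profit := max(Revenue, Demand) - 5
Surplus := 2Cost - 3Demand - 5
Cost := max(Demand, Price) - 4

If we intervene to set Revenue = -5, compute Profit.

-4

Under do(Revenue=-5), the mechanism Revenue := Price^2 + Demand is discarded; Revenue is fixed at -5.
Profit = max(Revenue, Demand) - 5  [with Revenue=-5, Demand=1]  = -4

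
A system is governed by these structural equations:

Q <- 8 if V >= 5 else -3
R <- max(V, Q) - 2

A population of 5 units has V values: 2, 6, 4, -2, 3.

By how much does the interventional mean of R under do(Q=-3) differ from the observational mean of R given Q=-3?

0.85

Every unit gets Q=-3 under the intervention. R values become 0, 4, 2, -4, 1; E[R|do(Q=-3)] = 0.6.
Conditioning on Q=-3 selects the 4 unit(s) with V ∈ {2, 4, -2, 3}. Their R values: 0, 2, -4, 1. Mean = -0.25.
Difference = 0.6 − (-0.25) = 0.85.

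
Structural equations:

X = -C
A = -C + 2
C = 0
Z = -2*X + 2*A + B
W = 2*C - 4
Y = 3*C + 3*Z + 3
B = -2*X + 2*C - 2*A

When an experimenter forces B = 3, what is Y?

24

The intervention breaks the incoming arrows to B: B = -2*X + 2*C - 2*A no longer applies, and B = 3.
X = -C  [with C=0]  = 0
A = -C + 2  [with C=0]  = 2
Z = -2*X + 2*A + B  [with X=0, A=2, B=3]  = 7
Y = 3*C + 3*Z + 3  [with C=0, Z=7]  = 24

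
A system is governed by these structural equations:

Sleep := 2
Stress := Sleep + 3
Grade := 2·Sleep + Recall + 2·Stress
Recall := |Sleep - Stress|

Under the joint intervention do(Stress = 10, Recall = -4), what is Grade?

Setting Stress = 10, Recall = -4 by intervention discards those variables' equations.
Grade = 2·Sleep + Recall + 2·Stress  [with Sleep=2, Recall=-4, Stress=10]  = 20

20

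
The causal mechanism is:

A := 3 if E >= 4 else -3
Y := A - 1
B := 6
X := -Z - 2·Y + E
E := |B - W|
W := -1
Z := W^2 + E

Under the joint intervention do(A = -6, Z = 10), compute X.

11

Under do(A = -6, Z = 10), each intervened variable's structural equation is replaced by its fixed value.
E = |B - W|  [with B=6, W=-1]  = 7
Y = A - 1  [with A=-6]  = -7
X = -Z - 2·Y + E  [with Z=10, Y=-7, E=7]  = 11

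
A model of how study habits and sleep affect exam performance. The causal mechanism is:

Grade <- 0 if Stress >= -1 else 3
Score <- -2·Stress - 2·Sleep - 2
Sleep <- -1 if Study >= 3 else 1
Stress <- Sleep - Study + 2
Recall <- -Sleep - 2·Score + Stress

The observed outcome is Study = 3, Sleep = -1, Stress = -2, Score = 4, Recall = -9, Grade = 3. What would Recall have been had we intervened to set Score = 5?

-11

Intervening sets Score = 5 and removes its equation (Score <- -2·Stress - 2·Sleep - 2).
Sleep = -1 if Study >= 3 else 1  [with Study=3]  = -1
Stress = Sleep - Study + 2  [with Sleep=-1, Study=3]  = -2
Recall = -Sleep - 2·Score + Stress  [with Sleep=-1, Score=5, Stress=-2]  = -11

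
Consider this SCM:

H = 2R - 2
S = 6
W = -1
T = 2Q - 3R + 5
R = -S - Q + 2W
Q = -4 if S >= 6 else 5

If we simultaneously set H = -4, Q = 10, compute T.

79

Under do(H = -4, Q = 10), each intervened variable's structural equation is replaced by its fixed value.
R = -S - Q + 2W  [with S=6, Q=10, W=-1]  = -18
T = 2Q - 3R + 5  [with Q=10, R=-18]  = 79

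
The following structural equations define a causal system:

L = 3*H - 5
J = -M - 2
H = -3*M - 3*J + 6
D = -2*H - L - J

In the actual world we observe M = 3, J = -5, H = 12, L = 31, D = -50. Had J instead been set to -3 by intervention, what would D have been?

do(J=-3) replaces the equation J = -M - 2 with the constant J = -3.
H = -3*M - 3*J + 6  [with M=3, J=-3]  = 6
L = 3*H - 5  [with H=6]  = 13
D = -2*H - L - J  [with H=6, L=13, J=-3]  = -22

-22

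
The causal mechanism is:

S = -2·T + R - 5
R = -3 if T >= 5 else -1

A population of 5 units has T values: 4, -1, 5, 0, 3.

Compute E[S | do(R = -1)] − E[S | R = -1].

-1.4

Under do(R=-1), R's equation is replaced by R=-1 for every unit. Per-unit S: -14, -4, -16, -6, -12. Mean = -10.4.
E[S|R=-1] averages over only the 4 units with R=-1 (T = 4, -1, 0, 3): S = -14, -4, -6, -12, mean -9.
Difference = -10.4 − (-9) = -1.4.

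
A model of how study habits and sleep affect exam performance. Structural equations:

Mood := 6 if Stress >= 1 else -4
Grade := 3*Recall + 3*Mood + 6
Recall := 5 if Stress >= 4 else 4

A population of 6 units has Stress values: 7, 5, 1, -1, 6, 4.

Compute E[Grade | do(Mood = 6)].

38

Every unit gets Mood=6 under the intervention. Grade values become 39, 39, 36, 36, 39, 39; E[Grade|do(Mood=6)] = 38.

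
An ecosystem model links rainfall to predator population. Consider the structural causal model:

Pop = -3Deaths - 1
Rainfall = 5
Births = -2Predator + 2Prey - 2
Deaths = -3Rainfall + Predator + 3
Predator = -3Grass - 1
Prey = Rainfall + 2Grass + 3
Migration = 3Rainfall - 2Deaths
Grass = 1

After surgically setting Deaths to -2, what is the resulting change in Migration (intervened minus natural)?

Intervening sets Deaths = -2 and removes its equation (Deaths = -3Rainfall + Predator + 3).
Migration = 3Rainfall - 2Deaths  [with Rainfall=5, Deaths=-2]  = 19
Without intervention: Predator = -3Grass - 1  [with Grass=1]  = -4; Deaths = -3Rainfall + Predator + 3  [with Rainfall=5, Predator=-4]  = -16; Migration = 3Rainfall - 2Deaths  [with Rainfall=5, Deaths=-16]  = 47.
Change = 19 − 47 = -28.

-28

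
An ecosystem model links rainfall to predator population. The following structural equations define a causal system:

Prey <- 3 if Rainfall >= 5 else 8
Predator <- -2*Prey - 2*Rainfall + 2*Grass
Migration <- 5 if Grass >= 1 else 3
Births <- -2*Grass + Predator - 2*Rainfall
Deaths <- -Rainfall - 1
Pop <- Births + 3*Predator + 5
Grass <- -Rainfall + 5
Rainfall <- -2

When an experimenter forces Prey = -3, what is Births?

14

do(Prey=-3) replaces the equation Prey <- 3 if Rainfall >= 5 else 8 with the constant Prey = -3.
Grass = -Rainfall + 5  [with Rainfall=-2]  = 7
Predator = -2*Prey - 2*Rainfall + 2*Grass  [with Prey=-3, Rainfall=-2, Grass=7]  = 24
Births = -2*Grass + Predator - 2*Rainfall  [with Grass=7, Predator=24, Rainfall=-2]  = 14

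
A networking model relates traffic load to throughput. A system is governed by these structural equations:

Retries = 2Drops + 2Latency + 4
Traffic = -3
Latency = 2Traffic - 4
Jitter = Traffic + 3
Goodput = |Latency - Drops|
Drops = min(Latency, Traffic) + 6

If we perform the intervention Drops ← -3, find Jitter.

0

do(Drops=-3) replaces the equation Drops = min(Latency, Traffic) + 6 with the constant Drops = -3.
Jitter is not downstream of the intervention, so its value is determined by the original equations.
Jitter = Traffic + 3  [with Traffic=-3]  = 0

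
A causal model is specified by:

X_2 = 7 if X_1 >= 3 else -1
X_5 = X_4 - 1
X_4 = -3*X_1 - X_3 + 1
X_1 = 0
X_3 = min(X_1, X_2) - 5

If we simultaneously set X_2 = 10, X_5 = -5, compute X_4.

The joint intervention fixes X_2 = 10, X_5 = -5, removing each variable's own equation.
X_3 = min(X_1, X_2) - 5  [with X_1=0, X_2=10]  = -5
X_4 = -3*X_1 - X_3 + 1  [with X_1=0, X_3=-5]  = 6

6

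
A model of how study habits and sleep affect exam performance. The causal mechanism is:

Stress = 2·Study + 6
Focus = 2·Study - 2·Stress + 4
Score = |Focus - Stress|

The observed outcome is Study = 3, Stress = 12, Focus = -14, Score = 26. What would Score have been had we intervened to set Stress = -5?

25

Under do(Stress=-5), the mechanism Stress = 2·Study + 6 is discarded; Stress is fixed at -5.
Focus = 2·Study - 2·Stress + 4  [with Study=3, Stress=-5]  = 20
Score = |Focus - Stress|  [with Focus=20, Stress=-5]  = 25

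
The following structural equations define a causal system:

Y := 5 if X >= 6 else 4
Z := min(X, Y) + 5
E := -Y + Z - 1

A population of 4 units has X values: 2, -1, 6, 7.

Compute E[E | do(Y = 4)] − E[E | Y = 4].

Every unit gets Y=4 under the intervention. E values become 2, -1, 4, 4; E[E|do(Y=4)] = 2.25.
Observing Y=4 restricts to units where Y's equation naturally yields 4: X ∈ {2, -1}. In that subpopulation E = 2, -1, mean 0.5.
Difference = 2.25 − 0.5 = 1.75.

1.75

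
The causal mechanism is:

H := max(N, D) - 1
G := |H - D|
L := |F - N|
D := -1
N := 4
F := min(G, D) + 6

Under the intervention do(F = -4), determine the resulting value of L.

The intervention breaks the incoming arrows to F: F := min(G, D) + 6 no longer applies, and F = -4.
L = |F - N|  [with F=-4, N=4]  = 8

8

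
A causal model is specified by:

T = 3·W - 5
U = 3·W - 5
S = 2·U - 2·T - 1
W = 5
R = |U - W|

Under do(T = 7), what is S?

Intervening sets T = 7 and removes its equation (T = 3·W - 5).
U = 3·W - 5  [with W=5]  = 10
S = 2·U - 2·T - 1  [with U=10, T=7]  = 5

5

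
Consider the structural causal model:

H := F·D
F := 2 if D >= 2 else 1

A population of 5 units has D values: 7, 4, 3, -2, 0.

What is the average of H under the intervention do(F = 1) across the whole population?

2.4

do(F=1) breaks F's dependence on D. With F=1 fixed, H across the units is 7, 4, 3, -2, 0, mean 2.4.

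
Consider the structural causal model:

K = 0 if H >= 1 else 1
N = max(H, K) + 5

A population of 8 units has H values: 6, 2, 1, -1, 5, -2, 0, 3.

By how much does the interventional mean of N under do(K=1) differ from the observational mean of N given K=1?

1.5

The intervention sets K=1 in all 8 units regardless of H. Recomputing N per unit gives 11, 7, 6, 6, 10, 6, 6, 8; average 7.5.
E[N|K=1] averages over only the 3 units with K=1 (H = -1, -2, 0): N = 6, 6, 6, mean 6.
Difference = 7.5 − 6 = 1.5.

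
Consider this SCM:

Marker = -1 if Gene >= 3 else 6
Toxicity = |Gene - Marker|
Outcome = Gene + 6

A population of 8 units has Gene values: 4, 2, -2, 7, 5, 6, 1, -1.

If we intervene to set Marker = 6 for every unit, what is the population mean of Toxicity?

The intervention sets Marker=6 in all 8 units regardless of Gene. Recomputing Toxicity per unit gives 2, 4, 8, 1, 1, 0, 5, 7; average 3.5.

3.5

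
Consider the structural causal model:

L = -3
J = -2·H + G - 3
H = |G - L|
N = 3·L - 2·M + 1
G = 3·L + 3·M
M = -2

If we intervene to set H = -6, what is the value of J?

Intervening sets H = -6 and removes its equation (H = |G - L|).
G = 3·L + 3·M  [with L=-3, M=-2]  = -15
J = -2·H + G - 3  [with H=-6, G=-15]  = -6

-6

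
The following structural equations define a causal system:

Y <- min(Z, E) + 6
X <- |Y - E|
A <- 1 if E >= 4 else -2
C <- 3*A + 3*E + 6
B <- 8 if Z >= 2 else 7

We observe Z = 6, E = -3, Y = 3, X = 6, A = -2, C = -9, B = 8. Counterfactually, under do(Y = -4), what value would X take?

1

The intervention breaks the incoming arrows to Y: Y <- min(Z, E) + 6 no longer applies, and Y = -4.
X = |Y - E|  [with Y=-4, E=-3]  = 1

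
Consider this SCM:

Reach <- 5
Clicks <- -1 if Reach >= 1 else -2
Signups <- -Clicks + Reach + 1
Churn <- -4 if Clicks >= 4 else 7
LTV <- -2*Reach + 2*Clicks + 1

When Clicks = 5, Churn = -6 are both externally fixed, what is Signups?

1

The joint intervention fixes Clicks = 5, Churn = -6, removing each variable's own equation.
Signups = -Clicks + Reach + 1  [with Clicks=5, Reach=5]  = 1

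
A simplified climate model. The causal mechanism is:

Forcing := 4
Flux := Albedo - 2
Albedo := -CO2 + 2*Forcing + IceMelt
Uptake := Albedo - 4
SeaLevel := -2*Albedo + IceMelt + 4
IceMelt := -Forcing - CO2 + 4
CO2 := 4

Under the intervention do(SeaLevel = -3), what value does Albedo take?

The intervention breaks the incoming arrows to SeaLevel: SeaLevel := -2*Albedo + IceMelt + 4 no longer applies, and SeaLevel = -3.
Since Albedo is not a descendant of the intervened variable, it is unaffected.
IceMelt = -Forcing - CO2 + 4  [with Forcing=4, CO2=4]  = -4
Albedo = -CO2 + 2*Forcing + IceMelt  [with CO2=4, Forcing=4, IceMelt=-4]  = 0

0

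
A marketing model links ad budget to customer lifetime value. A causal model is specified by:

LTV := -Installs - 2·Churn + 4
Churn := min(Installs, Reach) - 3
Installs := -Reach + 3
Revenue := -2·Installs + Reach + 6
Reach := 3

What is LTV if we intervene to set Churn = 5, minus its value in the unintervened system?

-16

do(Churn=5) replaces the equation Churn := min(Installs, Reach) - 3 with the constant Churn = 5.
Installs = -Reach + 3  [with Reach=3]  = 0
LTV = -Installs - 2·Churn + 4  [with Installs=0, Churn=5]  = -6
Without intervention: Installs = -Reach + 3  [with Reach=3]  = 0; Churn = min(Installs, Reach) - 3  [with Installs=0, Reach=3]  = -3; LTV = -Installs - 2·Churn + 4  [with Installs=0, Churn=-3]  = 10.
Change = -6 − 10 = -16.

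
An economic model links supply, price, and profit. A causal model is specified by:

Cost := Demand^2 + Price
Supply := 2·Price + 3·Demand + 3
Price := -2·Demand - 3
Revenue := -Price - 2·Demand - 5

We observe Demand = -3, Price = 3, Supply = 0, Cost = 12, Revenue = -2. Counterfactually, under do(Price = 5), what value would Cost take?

Under do(Price=5), the mechanism Price := -2·Demand - 3 is discarded; Price is fixed at 5.
Cost = Demand^2 + Price  [with Demand=-3, Price=5]  = 14

14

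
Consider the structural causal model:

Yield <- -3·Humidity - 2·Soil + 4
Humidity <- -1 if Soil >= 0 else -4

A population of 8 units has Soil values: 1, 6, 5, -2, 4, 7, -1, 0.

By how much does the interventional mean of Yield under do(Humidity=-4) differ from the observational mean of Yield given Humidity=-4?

The intervention sets Humidity=-4 in all 8 units regardless of Soil. Recomputing Yield per unit gives 14, 4, 6, 20, 8, 2, 18, 16; average 11.
Observing Humidity=-4 restricts to units where Humidity's equation naturally yields -4: Soil ∈ {-2, -1}. In that subpopulation Yield = 20, 18, mean 19.
Difference = 11 − 19 = -8.

-8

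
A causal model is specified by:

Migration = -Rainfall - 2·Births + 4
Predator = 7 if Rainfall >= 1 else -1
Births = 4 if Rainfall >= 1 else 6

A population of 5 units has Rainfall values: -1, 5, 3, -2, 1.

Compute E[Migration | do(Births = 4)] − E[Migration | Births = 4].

1.8

The intervention sets Births=4 in all 5 units regardless of Rainfall. Recomputing Migration per unit gives -3, -9, -7, -2, -5; average -5.2.
Observing Births=4 restricts to units where Births's equation naturally yields 4: Rainfall ∈ {5, 3, 1}. In that subpopulation Migration = -9, -7, -5, mean -7.
Difference = -5.2 − (-7) = 1.8.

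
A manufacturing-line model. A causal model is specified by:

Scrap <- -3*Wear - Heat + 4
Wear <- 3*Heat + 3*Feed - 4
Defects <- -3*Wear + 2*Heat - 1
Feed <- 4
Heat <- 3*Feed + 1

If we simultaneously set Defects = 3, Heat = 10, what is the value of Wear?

38

Setting Defects = 3, Heat = 10 by intervention discards those variables' equations.
Wear = 3*Heat + 3*Feed - 4  [with Heat=10, Feed=4]  = 38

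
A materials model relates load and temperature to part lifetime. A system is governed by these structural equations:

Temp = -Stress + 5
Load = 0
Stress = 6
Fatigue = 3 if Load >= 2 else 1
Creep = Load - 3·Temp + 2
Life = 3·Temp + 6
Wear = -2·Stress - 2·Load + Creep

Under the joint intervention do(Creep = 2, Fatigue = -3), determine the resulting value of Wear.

-10

Setting Creep = 2, Fatigue = -3 by intervention discards those variables' equations.
Wear = -2·Stress - 2·Load + Creep  [with Stress=6, Load=0, Creep=2]  = -10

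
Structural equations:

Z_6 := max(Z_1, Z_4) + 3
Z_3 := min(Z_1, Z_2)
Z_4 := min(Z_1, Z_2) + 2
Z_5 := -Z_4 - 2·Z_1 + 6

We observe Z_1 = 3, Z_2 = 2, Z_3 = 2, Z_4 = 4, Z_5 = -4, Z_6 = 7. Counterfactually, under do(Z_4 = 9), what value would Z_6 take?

Under do(Z_4=9), the mechanism Z_4 := min(Z_1, Z_2) + 2 is discarded; Z_4 is fixed at 9.
Z_6 = max(Z_1, Z_4) + 3  [with Z_1=3, Z_4=9]  = 12

12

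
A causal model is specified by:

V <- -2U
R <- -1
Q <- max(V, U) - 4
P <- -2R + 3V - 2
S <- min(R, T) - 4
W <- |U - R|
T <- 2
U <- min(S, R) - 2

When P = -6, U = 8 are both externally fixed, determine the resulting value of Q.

Under do(P = -6, U = 8), each intervened variable's structural equation is replaced by its fixed value.
V = -2U  [with U=8]  = -16
Q = max(V, U) - 4  [with V=-16, U=8]  = 4

4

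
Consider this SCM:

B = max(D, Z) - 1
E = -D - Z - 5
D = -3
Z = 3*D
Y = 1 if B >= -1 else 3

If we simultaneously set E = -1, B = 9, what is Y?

1

Setting E = -1, B = 9 by intervention discards those variables' equations.
Y = 1 if B >= -1 else 3  [with B=9]  = 1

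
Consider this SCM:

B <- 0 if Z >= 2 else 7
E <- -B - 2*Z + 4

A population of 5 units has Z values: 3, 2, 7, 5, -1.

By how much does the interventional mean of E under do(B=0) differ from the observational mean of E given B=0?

2.1

do(B=0) breaks B's dependence on Z. With B=0 fixed, E across the units is -2, 0, -10, -6, 6, mean -2.4.
E[E|B=0] averages over only the 4 units with B=0 (Z = 3, 2, 7, 5): E = -2, 0, -10, -6, mean -4.5.
Difference = -2.4 − (-4.5) = 2.1.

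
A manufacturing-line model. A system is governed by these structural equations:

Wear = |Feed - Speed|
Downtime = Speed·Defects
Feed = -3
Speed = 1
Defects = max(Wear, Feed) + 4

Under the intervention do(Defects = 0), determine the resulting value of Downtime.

0

Intervening sets Defects = 0 and removes its equation (Defects = max(Wear, Feed) + 4).
Downtime = Speed·Defects  [with Speed=1, Defects=0]  = 0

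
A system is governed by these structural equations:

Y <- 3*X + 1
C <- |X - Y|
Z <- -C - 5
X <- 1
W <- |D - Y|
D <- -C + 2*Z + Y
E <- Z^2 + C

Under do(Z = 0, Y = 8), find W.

7

Under do(Z = 0, Y = 8), each intervened variable's structural equation is replaced by its fixed value.
C = |X - Y|  [with X=1, Y=8]  = 7
D = -C + 2*Z + Y  [with C=7, Z=0, Y=8]  = 1
W = |D - Y|  [with D=1, Y=8]  = 7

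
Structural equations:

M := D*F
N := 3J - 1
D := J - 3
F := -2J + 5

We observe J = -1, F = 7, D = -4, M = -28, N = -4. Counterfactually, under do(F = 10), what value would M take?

-40

Under do(F=10), the mechanism F := -2J + 5 is discarded; F is fixed at 10.
D = J - 3  [with J=-1]  = -4
M = D*F  [with D=-4, F=10]  = -40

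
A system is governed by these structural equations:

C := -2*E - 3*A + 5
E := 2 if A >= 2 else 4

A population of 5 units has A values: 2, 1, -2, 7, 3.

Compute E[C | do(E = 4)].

The intervention sets E=4 in all 5 units regardless of A. Recomputing C per unit gives -9, -6, 3, -24, -12; average -9.6.

-9.6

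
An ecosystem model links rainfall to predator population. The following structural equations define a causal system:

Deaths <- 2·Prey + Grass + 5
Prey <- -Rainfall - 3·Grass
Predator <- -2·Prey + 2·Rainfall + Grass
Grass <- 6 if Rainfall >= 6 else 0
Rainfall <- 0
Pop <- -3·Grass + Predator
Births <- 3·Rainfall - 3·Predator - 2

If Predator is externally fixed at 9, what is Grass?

The intervention breaks the incoming arrows to Predator: Predator <- -2·Prey + 2·Rainfall + Grass no longer applies, and Predator = 9.
Since Grass is not a descendant of the intervened variable, it is unaffected.
Grass = 6 if Rainfall >= 6 else 0  [with Rainfall=0]  = 0

0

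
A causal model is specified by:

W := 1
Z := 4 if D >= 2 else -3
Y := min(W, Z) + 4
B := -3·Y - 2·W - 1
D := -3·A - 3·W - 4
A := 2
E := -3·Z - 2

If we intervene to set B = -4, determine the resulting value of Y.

do(B=-4) replaces the equation B := -3·Y - 2·W - 1 with the constant B = -4.
Since Y is not a descendant of the intervened variable, it is unaffected.
D = -3·A - 3·W - 4  [with A=2, W=1]  = -13
Z = 4 if D >= 2 else -3  [with D=-13]  = -3
Y = min(W, Z) + 4  [with W=1, Z=-3]  = 1

1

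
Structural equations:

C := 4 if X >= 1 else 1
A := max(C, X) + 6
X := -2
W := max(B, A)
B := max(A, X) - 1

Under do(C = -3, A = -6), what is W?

Under do(C = -3, A = -6), each intervened variable's structural equation is replaced by its fixed value.
B = max(A, X) - 1  [with A=-6, X=-2]  = -3
W = max(B, A)  [with B=-3, A=-6]  = -3

-3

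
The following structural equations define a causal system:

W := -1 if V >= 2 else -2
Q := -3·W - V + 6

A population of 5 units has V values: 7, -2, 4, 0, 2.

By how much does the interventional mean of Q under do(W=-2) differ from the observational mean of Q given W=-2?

-3.2

Every unit gets W=-2 under the intervention. Q values become 5, 14, 8, 12, 10; E[Q|do(W=-2)] = 9.8.
Conditioning on W=-2 selects the 2 unit(s) with V ∈ {-2, 0}. Their Q values: 14, 12. Mean = 13.
Difference = 9.8 − 13 = -3.2.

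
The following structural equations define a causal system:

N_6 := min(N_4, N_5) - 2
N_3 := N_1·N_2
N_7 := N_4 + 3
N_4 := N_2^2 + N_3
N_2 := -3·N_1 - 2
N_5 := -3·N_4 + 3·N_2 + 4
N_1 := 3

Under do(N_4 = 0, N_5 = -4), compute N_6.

-6

The joint intervention fixes N_4 = 0, N_5 = -4, removing each variable's own equation.
N_6 = min(N_4, N_5) - 2  [with N_4=0, N_5=-4]  = -6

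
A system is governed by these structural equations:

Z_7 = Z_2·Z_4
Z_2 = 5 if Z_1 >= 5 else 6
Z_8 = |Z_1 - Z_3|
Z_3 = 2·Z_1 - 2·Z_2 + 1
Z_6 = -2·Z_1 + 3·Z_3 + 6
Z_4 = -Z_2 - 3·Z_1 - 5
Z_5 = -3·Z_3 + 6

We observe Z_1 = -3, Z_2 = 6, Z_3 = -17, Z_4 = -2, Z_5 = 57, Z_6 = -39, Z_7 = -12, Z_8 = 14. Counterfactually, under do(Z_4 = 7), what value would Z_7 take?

The intervention breaks the incoming arrows to Z_4: Z_4 = -Z_2 - 3·Z_1 - 5 no longer applies, and Z_4 = 7.
Z_2 = 5 if Z_1 >= 5 else 6  [with Z_1=-3]  = 6
Z_7 = Z_2·Z_4  [with Z_2=6, Z_4=7]  = 42

42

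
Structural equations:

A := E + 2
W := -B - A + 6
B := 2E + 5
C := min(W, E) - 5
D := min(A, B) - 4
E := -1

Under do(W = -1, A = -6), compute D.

The joint intervention fixes W = -1, A = -6, removing each variable's own equation.
B = 2E + 5  [with E=-1]  = 3
D = min(A, B) - 4  [with A=-6, B=3]  = -10

-10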